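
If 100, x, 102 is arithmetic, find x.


AM = (100 + 102)/2 = 202/2 = 101

AM = 101


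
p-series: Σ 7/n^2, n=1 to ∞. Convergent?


p-series test: Σ c/n^p converges if p > 1, diverges if p ≤ 1 (constant c > 0 doesn't affect convergence).
p = 2
2 > 1 → CONVERGES

Converges (p = 2 > 1)


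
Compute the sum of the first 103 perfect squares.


n = 103
n(n+1)(2n+1)/6 = 103×104×207/6
= 2217384/6 = 369564

Σk² = 369564


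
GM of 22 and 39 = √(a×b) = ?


GM = √(22×39) = √858 = 29.2916

GM = 29.2916


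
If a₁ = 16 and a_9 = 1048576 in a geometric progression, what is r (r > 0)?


r^(n-1) = aₙ/a₁
r^8 = 1048576/16 = 65536
r = 65536^(1/8)
= ±4; taking r > 0 gives r = 4

r = 4


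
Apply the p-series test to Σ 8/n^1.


p-series test: Σ c/n^p converges if p > 1, diverges if p ≤ 1 (constant c > 0 doesn't affect convergence).
p = 1
1 ≤ 1 → DIVERGES

Diverges (p = 1 ≤ 1)


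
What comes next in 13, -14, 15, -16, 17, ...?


Pattern: alternating sign, magnitude arithmetic (d=1)
Terms: 13, -14, 15, -16, 17
Next term = -18

Next term = -18


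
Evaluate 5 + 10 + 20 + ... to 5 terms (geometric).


Sₙ = 5×(2^5 - 1)/(2 - 1)
= 5×(32 - 1)/1
= 5×31/1
= 155

S_5 = 155


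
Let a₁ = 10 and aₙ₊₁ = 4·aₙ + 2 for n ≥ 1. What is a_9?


Computing step by step:
a_1 = 10
a_2 = 42
a_3 = 170
a_4 = 682
a_5 = 2730
a_6 = 10922
a_7 = 43690
a_8 = 174762
a_9 = 699050


a_9 = 699050


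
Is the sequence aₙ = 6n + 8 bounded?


aₙ = 6n + 8 → as n→∞, aₙ→∞
No finite upper bound exists
The sequence is UNBOUNDED

Unbounded (aₙ → ∞ as n → ∞)


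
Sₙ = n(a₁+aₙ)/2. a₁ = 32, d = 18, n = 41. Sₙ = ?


aₙ = 32 + (41-1)×18 = 752
Sₙ = n(a₁+aₙ)/2 = 41×(32+752)/2
= 41×784/2 = 16072

S_41 = 16072


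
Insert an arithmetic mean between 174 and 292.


AM = (174 + 292)/2 = 466/2 = 233

AM = 233


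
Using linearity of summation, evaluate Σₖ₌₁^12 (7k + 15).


Σ(7k+15) = 7·Σk + 15·n
= 7·78 + 15·12
= 546 + 180 = 726

Σ = 726


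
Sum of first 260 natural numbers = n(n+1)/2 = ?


n(n+1)/2 = 260×261/2 = 67860/2 = 33930

Σk = 33930


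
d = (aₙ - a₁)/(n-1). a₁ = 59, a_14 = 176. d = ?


d = (aₙ - a₁)/(n-1)
= (176 - 59)/(14-1)
= 117/13 = 9

d = 9


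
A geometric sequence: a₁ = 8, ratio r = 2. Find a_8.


aₙ = a₁·r^(n-1)
= 8×2^7
= 8×128
= 1024

a_8 = 1024


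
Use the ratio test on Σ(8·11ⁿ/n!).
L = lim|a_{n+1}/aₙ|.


aₙ = 8·11^n/n!
a_{n+1}/aₙ = 11^(n+1)/(n+1)! × n!/11^n  (constant 8 cancels)
= 11/(n+1)
L = lim(n→∞) 11/(n+1) = 0
L < 1 → series CONVERGES

Converges (ratio test: L = 0 < 1)


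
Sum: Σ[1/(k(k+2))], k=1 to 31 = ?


1/(k(k+2)) = (1/2)·(1/k - 1/(k+2)) (partial fractions)
Telescoping: Σ = (1/2)·(1 + 1/2 - 1/32 - 1/33) = 1519/2112

Sum = 1519/2112


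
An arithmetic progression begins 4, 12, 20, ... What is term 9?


aₙ = a₁ + (n-1)d
= 4 + (9-1)×8
= 4 + 64
= 68

a_9 = 68


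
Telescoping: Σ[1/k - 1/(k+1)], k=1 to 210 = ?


Telescoping: adjacent terms cancel.
= 1/1 - 1/211
= 1 - 1/211 = 210/211

Sum = 210/211


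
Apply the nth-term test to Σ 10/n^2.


lim(n→∞) 10/n^2 = 0
lim aₙ = 0 → nth-term test is INCONCLUSIVE
(Need other tests; this is actually a convergent p-series with p=2 > 1)

Inconclusive (lim aₙ = 0; need another test)


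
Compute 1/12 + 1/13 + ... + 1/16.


Σₖ₌12^16 1/k = 1/12 + 1/13 + 1/14 + 1/15 + 1/16
= 2627/7280
≈ 0.3609

Sum = 2627/7280 ≈ 0.3609


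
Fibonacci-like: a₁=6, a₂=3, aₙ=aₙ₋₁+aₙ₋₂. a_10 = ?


Computing iteratively: 6, 3, 9, 12, 21, 33, 54, 87, 141, 228
a_10 = 228

a_10 = 228


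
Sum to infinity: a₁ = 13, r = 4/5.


S∞ = a₁/(1-r) = 13/(1 - 4/5)
= 13/(1/5)
= 65

S∞ = 65


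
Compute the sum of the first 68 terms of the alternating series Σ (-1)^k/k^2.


S = -1 + 1/4 - 1/9 + 1/16 - 1/25 + 1/36 - 1/49 + 1/64 ± ...
= -0.8224
(Full series converges to -π²/12 ≈ -0.8225)

S_68 = -0.8224


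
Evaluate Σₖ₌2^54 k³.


Σₖ₌2^54 k³ = [54·55/2]² − [1·2/2]²
= 2205225 − 1 = 2205224

Σk³ = 2205224


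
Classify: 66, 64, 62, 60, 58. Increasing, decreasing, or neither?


Differences: -2, -2, -2, -2
All differences < 0 → strictly DECREASING

Monotonically decreasing


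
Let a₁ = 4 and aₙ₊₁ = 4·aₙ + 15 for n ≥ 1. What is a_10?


Computing step by step:
a_1 = 4
a_2 = 31
a_3 = 139
a_4 = 571
a_5 = 2299
a_6 = 9211
a_7 = 36859
a_8 = 147451
a_9 = 589819
a_10 = 2359291


a_10 = 2359291


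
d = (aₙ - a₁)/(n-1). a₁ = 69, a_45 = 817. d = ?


d = (aₙ - a₁)/(n-1)
= (817 - 69)/(45-1)
= 748/44 = 17

d = 17


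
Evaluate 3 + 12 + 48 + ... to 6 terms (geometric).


Sₙ = 3×(4^6 - 1)/(4 - 1)
= 3×(4096 - 1)/3
= 3×4095/3
= 4095

S_6 = 4095


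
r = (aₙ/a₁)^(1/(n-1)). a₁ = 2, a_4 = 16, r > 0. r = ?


r^(n-1) = aₙ/a₁
r^3 = 16/2 = 8
r = 8^(1/3)
= 2

r = 2


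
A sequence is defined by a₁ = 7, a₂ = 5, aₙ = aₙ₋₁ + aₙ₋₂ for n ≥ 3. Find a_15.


Computing iteratively: 7, 5, 12, 17, 29, 46, 75, 121, 196, 317, 513, 830, ...
a_15 = 3516

a_15 = 3516


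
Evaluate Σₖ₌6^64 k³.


Σₖ₌6^64 k³ = [64·65/2]² − [5·6/2]²
= 4326400 − 225 = 4326175

Σk³ = 4326175


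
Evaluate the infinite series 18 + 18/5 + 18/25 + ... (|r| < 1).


S∞ = a₁/(1-r) = 18/(1 - 1/5)
= 18/(4/5)
= 45/2

S∞ = 45/2


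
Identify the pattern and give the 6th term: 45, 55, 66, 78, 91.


Pattern: triangular numbers: n(n+1)/2
Terms: 45, 55, 66, 78, 91
Next term = 105

Next term = 105


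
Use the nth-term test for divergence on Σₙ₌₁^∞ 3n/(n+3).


lim(n→∞) 3n/(n+3) = 3/1 = 3  (divide numerator and denominator by n)
lim aₙ = 3 ≠ 0 → series DIVERGES

Diverges (lim aₙ = 3 ≠ 0)


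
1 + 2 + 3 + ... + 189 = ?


n(n+1)/2 = 189×190/2 = 35910/2 = 17955

Σk = 17955


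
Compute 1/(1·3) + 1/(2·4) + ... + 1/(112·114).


1/(k(k+2)) = (1/2)·(1/k - 1/(k+2)) (partial fractions)
Telescoping: Σ = (1/2)·(1 + 1/2 - 1/113 - 1/114) = 4774/6441

Sum = 4774/6441


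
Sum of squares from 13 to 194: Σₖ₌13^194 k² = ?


Σₖ₌13^194 k² = Σₖ₌₁^194 k² − Σₖ₌₁^12 k²
= 194·195·389/6 − 12·13·25/6
= 2452645 − 650 = 2451995

Σk² = 2451995


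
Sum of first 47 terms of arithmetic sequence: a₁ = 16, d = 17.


aₙ = 16 + (47-1)×17 = 798
Sₙ = n(a₁+aₙ)/2 = 47×(16+798)/2
= 47×814/2 = 19129

S_47 = 19129


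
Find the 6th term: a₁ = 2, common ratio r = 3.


aₙ = a₁·r^(n-1)
= 2×3^5
= 2×243
= 486

a_6 = 486


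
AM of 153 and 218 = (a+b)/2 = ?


AM = (153 + 218)/2 = 371/2 = 185.5

AM = 185.5


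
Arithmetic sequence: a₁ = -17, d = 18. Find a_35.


aₙ = a₁ + (n-1)d
= -17 + (35-1)×18
= -17 + 612
= 595

a_35 = 595


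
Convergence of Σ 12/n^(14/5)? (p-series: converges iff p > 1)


p-series test: Σ c/n^p converges if p > 1, diverges if p ≤ 1 (constant c > 0 doesn't affect convergence).
p = 14/5
14/5 > 1 → CONVERGES

Converges (p = 14/5 > 1)


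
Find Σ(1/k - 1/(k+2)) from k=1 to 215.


Telescoping with gap 2: two head and two tail terms survive.
= (1 + 1/2) - (1/216 + 1/217)
= 3/2 - 1/216 - 1/217 = 69875/46872

Sum = 69875/46872


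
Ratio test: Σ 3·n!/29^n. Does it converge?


aₙ = 3·n!/29^n
a_{n+1}/aₙ = (n+1)!/29^(n+1) × 29^n/n!  (constant 3 cancels)
= (n+1)/29
L = lim(n→∞) (n+1)/29 = ∞
L > 1 → series DIVERGES

Diverges (ratio test: L = ∞ > 1)


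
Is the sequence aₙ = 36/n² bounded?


a₁ = 36, a₂ = 36/4, a₃ = 36/9, ...
0 < aₙ ≤ 36 for all n ≥ 1
The sequence IS bounded

Bounded (0 < aₙ ≤ 36)


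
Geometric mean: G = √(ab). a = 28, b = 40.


GM = √(28×40) = √1120 = 33.4664

GM = 33.4664


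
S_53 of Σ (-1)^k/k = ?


S = -1 + 1/2 - 1/3 + 1/4 - 1/5 + 1/6 - 1/7 + 1/8 ± ...
= -0.7025
(Full series converges to -ln(2) ≈ -0.6931)

S_53 = -0.7025


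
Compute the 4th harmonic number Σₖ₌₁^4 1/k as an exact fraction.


H_4 = 1/1 + 1/2 + 1/3 + 1/4
= 25/12
≈ 2.0833

H_4 = 25/12 ≈ 2.0833


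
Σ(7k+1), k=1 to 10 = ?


Σ(7k+1) = 7·Σk + 1·n
= 7·55 + 1·10
= 385 + 10 = 395

Σ = 395


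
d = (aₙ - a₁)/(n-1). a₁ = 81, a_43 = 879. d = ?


d = (aₙ - a₁)/(n-1)
= (879 - 81)/(43-1)
= 798/42 = 19

d = 19


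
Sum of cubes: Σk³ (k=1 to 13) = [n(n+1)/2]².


n(n+1)/2 = 13×14/2 = 91
Σk³ = 91² = 8281

Σk³ = 8281


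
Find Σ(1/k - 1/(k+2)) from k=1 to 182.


Telescoping with gap 2: two head and two tail terms survive.
= (1 + 1/2) - (1/183 + 1/184)
= 3/2 - 1/183 - 1/184 = 50141/33672

Sum = 50141/33672


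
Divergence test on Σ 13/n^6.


lim(n→∞) 13/n^6 = 0
lim aₙ = 0 → nth-term test is INCONCLUSIVE
(Need other tests; this is actually a convergent p-series with p=6 > 1)

Inconclusive (lim aₙ = 0; need another test)


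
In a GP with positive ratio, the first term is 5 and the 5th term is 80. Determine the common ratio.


r^(n-1) = aₙ/a₁
r^4 = 80/5 = 16
r = 16^(1/4)
= ±2; taking r > 0 gives r = 2

r = 2


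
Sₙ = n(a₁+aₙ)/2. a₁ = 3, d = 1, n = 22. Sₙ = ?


aₙ = 3 + (22-1)×1 = 24
Sₙ = n(a₁+aₙ)/2 = 22×(3+24)/2
= 22×27/2 = 297

S_22 = 297


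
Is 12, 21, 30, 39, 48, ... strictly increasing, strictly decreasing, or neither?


Differences: 9, 9, 9, 9
All differences > 0 → strictly INCREASING

Monotonically increasing


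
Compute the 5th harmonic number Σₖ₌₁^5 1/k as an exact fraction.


H_5 = 1/1 + 1/2 + 1/3 + 1/4 + 1/5
= 137/60
≈ 2.2833

H_5 = 137/60 ≈ 2.2833


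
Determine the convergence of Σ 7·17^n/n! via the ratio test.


aₙ = 7·17^n/n!
a_{n+1}/aₙ = 17^(n+1)/(n+1)! × n!/17^n  (constant 7 cancels)
= 17/(n+1)
L = lim(n→∞) 17/(n+1) = 0
L < 1 → series CONVERGES

Converges (ratio test: L = 0 < 1)


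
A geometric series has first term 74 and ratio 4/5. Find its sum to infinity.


S∞ = a₁/(1-r) = 74/(1 - 4/5)
= 74/(1/5)
= 370

S∞ = 370


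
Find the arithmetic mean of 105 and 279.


AM = (105 + 279)/2 = 384/2 = 192

AM = 192


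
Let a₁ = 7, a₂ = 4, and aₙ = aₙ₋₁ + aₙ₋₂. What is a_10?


Computing iteratively: 7, 4, 11, 15, 26, 41, 67, 108, 175, 283
a_10 = 283

a_10 = 283


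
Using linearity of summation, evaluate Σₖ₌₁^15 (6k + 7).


Σ(6k+7) = 6·Σk + 7·n
= 6·120 + 7·15
= 720 + 105 = 825

Σ = 825


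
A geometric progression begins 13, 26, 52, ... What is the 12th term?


aₙ = a₁·r^(n-1)
= 13×2^11
= 13×2048
= 26624

a_12 = 26624


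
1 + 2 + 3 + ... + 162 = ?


n(n+1)/2 = 162×163/2 = 26406/2 = 13203

Σk = 13203


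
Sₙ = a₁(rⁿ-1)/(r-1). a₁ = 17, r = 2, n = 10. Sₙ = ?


Sₙ = 17×(2^10 - 1)/(2 - 1)
= 17×(1024 - 1)/1
= 17×1023/1
= 17391

S_10 = 17391


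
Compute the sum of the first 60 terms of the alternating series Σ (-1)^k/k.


S = -1 + 1/2 - 1/3 + 1/4 - 1/5 + 1/6 - 1/7 + 1/8 ± ...
= -0.6849
(Full series converges to -ln(2) ≈ -0.6931)

S_60 = -0.6849


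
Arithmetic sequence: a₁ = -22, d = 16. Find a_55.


aₙ = a₁ + (n-1)d
= -22 + (55-1)×16
= -22 + 864
= 842

a_55 = 842


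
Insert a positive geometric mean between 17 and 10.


GM = √(17×10) = √170 = 13.0384

GM = 13.0384


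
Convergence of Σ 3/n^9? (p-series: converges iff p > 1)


p-series test: Σ c/n^p converges if p > 1, diverges if p ≤ 1 (constant c > 0 doesn't affect convergence).
p = 9
9 > 1 → CONVERGES

Converges (p = 9 > 1)


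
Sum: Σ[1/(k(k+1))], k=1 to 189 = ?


1/(k(k+1)) = 1/k - 1/(k+1) (partial fractions)
Telescoping: Σ = 1 - 1/190 = 189/190

Sum = 189/190


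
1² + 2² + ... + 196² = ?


n = 196
n(n+1)(2n+1)/6 = 196×197×393/6
= 15174516/6 = 2529086

Σk² = 2529086


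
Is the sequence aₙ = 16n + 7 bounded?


aₙ = 16n + 7 → as n→∞, aₙ→∞
No finite upper bound exists
The sequence is UNBOUNDED

Unbounded (aₙ → ∞ as n → ∞)


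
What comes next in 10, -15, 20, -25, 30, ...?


Pattern: alternating sign, magnitude arithmetic (d=5)
Terms: 10, -15, 20, -25, 30
Next term = -35

Next term = -35


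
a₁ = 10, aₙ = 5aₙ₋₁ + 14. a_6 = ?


Computing step by step:
a_1 = 10
a_2 = 64
a_3 = 334
a_4 = 1684
a_5 = 8434
a_6 = 42184


a_6 = 42184


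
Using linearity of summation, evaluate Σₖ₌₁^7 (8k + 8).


Σ(8k+8) = 8·Σk + 8·n
= 8·28 + 8·7
= 224 + 56 = 280

Σ = 280


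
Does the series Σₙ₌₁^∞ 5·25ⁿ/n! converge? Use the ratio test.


aₙ = 5·25^n/n!
a_{n+1}/aₙ = 25^(n+1)/(n+1)! × n!/25^n  (constant 5 cancels)
= 25/(n+1)
L = lim(n→∞) 25/(n+1) = 0
L < 1 → series CONVERGES

Converges (ratio test: L = 0 < 1)


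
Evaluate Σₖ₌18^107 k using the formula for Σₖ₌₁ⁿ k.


Σₖ₌18^107 k = Σₖ₌₁^107 k − Σₖ₌₁^17 k
= 107·108/2 − 17·18/2
= 5778 − 153 = 5625

Σk = 5625


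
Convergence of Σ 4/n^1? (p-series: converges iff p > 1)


p-series test: Σ c/n^p converges if p > 1, diverges if p ≤ 1 (constant c > 0 doesn't affect convergence).
p = 1
1 ≤ 1 → DIVERGES

Diverges (p = 1 ≤ 1)


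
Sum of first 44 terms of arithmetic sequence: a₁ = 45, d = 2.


aₙ = 45 + (44-1)×2 = 131
Sₙ = n(a₁+aₙ)/2 = 44×(45+131)/2
= 44×176/2 = 3872

S_44 = 3872


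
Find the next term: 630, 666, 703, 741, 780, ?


Pattern: triangular numbers: n(n+1)/2
Terms: 630, 666, 703, 741, 780
Next term = 820

Next term = 820


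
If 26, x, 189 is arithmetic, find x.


AM = (26 + 189)/2 = 215/2 = 107.5

AM = 107.5


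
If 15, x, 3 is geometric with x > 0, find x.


GM = √(15×3) = √45 = 6.7082

GM = 6.7082


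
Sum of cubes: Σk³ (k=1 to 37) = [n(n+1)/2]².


n(n+1)/2 = 37×38/2 = 703
Σk³ = 703² = 494209

Σk³ = 494209


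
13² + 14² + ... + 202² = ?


Σₖ₌13^202 k² = Σₖ₌₁^202 k² − Σₖ₌₁^12 k²
= 202·203·405/6 − 12·13·25/6
= 2767905 − 650 = 2767255

Σk² = 2767255


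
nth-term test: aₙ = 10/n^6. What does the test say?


lim(n→∞) 10/n^6 = 0
lim aₙ = 0 → nth-term test is INCONCLUSIVE
(Need other tests; this is actually a convergent p-series with p=6 > 1)

Inconclusive (lim aₙ = 0; need another test)


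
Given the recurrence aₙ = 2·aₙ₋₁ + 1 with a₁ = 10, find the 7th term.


Computing step by step:
a_1 = 10
a_2 = 21
a_3 = 43
a_4 = 87
a_5 = 175
a_6 = 351
a_7 = 703


a_7 = 703


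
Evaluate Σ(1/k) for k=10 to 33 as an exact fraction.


Σₖ₌10^33 1/k = 1/10 + 1/11 + 1/12 + ... + 1/33
= 16538538542329/13127595717600
≈ 1.2598

Sum = 16538538542329/13127595717600 ≈ 1.2598


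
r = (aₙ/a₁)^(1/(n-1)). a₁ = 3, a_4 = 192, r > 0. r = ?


r^(n-1) = aₙ/a₁
r^3 = 192/3 = 64
r = 64^(1/3)
= 4

r = 4


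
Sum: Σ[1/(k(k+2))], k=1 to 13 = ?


1/(k(k+2)) = (1/2)·(1/k - 1/(k+2)) (partial fractions)
Telescoping: Σ = (1/2)·(1 + 1/2 - 1/14 - 1/15) = 143/210

Sum = 143/210


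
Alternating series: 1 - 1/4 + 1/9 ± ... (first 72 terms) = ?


S = 1 - 1/4 + 1/9 - 1/16 + 1/25 - 1/36 + 1/49 - 1/64 ± ...
= 0.8224
(Full series converges to +π²/12 ≈ +0.8225)

S_72 = 0.8224


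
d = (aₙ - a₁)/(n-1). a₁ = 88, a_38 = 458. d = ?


d = (aₙ - a₁)/(n-1)
= (458 - 88)/(38-1)
= 370/37 = 10

d = 10


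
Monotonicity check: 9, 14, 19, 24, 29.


Differences: 5, 5, 5, 5
All differences > 0 → strictly INCREASING

Monotonically increasing


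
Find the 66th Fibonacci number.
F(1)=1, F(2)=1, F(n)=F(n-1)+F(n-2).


Fibonacci sequence: 1, 1, 2, 3, 5, 8, 13, 21, 34, 55, 89, ...
F(66) = 27777890035288

F(66) = 27777890035288


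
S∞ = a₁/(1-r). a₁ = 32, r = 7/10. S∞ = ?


S∞ = a₁/(1-r) = 32/(1 - 7/10)
= 32/(3/10)
= 320/3

S∞ = 320/3


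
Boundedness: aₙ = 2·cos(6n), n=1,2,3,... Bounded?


For all n, -1 ≤ cos(6n) ≤ 1, so -2 ≤ 2·cos(6n) ≤ 2
Lower bound: -2, Upper bound: 2
The sequence IS bounded

Bounded (-2 ≤ aₙ ≤ 2)


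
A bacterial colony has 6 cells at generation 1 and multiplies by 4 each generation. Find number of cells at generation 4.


aₙ = a₁·r^(n-1)
= 6×4^3
= 6×64
= 384

a_4 = 384


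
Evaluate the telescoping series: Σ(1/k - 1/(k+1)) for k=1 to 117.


Telescoping: adjacent terms cancel.
= 1/1 - 1/118
= 1 - 1/118 = 117/118

Sum = 117/118


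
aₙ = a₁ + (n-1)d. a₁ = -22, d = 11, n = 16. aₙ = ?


aₙ = a₁ + (n-1)d
= -22 + (16-1)×11
= -22 + 165
= 143

a_16 = 143


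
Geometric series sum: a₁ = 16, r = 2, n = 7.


Sₙ = 16×(2^7 - 1)/(2 - 1)
= 16×(128 - 1)/1
= 16×127/1
= 2032

S_7 = 2032


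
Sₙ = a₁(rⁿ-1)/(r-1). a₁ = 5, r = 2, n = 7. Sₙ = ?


Sₙ = 5×(2^7 - 1)/(2 - 1)
= 5×(128 - 1)/1
= 5×127/1
= 635

S_7 = 635


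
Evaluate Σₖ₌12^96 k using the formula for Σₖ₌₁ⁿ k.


Σₖ₌12^96 k = Σₖ₌₁^96 k − Σₖ₌₁^11 k
= 96·97/2 − 11·12/2
= 4656 − 66 = 4590

Σk = 4590


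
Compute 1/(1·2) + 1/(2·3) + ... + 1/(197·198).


1/(k(k+1)) = 1/k - 1/(k+1) (partial fractions)
Telescoping: Σ = 1 - 1/198 = 197/198

Sum = 197/198


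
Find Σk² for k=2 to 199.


Σₖ₌2^199 k² = Σₖ₌₁^199 k² − Σₖ₌₁^1 k²
= 199·200·399/6 − 1·2·3/6
= 2646700 − 1 = 2646699

Σk² = 2646699


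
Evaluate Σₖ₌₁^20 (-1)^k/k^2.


S = -1 + 1/4 - 1/9 + 1/16 - 1/25 + 1/36 - 1/49 + 1/64 ± ...
= -0.8213
(Full series converges to -π²/12 ≈ -0.8225)

S_20 = -0.8213


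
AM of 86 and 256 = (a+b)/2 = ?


AM = (86 + 256)/2 = 342/2 = 171

AM = 171


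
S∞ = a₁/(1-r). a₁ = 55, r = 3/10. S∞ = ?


S∞ = a₁/(1-r) = 55/(1 - 3/10)
= 55/(7/10)
= 550/7

S∞ = 550/7


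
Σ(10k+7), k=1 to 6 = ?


Σ(10k+7) = 10·Σk + 7·n
= 10·21 + 7·6
= 210 + 42 = 252

Σ = 252


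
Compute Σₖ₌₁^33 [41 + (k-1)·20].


aₙ = 41 + (33-1)×20 = 681
Sₙ = n(a₁+aₙ)/2 = 33×(41+681)/2
= 33×722/2 = 11913

S_33 = 11913


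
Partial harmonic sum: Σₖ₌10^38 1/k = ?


Σₖ₌10^38 1/k = 1/10 + 1/11 + 1/12 + ... + 1/38
= 97070223234499/69388720221600
≈ 1.3989

Sum = 97070223234499/69388720221600 ≈ 1.3989


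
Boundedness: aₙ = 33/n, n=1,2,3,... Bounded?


a₁ = 33, a₂ = 33/2, a₃ = 33/3, ...
0 < aₙ ≤ 33 for all n ≥ 1
Lower bound: 0, Upper bound: 33
The sequence IS bounded

Bounded (0 < aₙ ≤ 33)


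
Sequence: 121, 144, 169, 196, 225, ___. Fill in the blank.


Pattern: perfect squares: n²
Terms: 121, 144, 169, 196, 225
Next term = 256

Next term = 256


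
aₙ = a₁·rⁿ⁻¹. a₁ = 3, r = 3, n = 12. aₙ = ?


aₙ = a₁·r^(n-1)
= 3×3^11
= 3×177147
= 531441

a_12 = 531441


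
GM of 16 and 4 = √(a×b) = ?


GM = √(16×4) = √64 = 8

GM = 8


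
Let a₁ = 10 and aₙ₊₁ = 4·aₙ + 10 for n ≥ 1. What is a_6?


Computing step by step:
a_1 = 10
a_2 = 50
a_3 = 210
a_4 = 850
a_5 = 3410
a_6 = 13650


a_6 = 13650


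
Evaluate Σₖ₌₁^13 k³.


n(n+1)/2 = 13×14/2 = 91
Σk³ = 91² = 8281

Σk³ = 8281


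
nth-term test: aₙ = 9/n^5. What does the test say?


lim(n→∞) 9/n^5 = 0
lim aₙ = 0 → nth-term test is INCONCLUSIVE
(Need other tests; this is actually a convergent p-series with p=5 > 1)

Inconclusive (lim aₙ = 0; need another test)


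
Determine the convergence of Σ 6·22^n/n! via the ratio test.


aₙ = 6·22^n/n!
a_{n+1}/aₙ = 22^(n+1)/(n+1)! × n!/22^n  (constant 6 cancels)
= 22/(n+1)
L = lim(n→∞) 22/(n+1) = 0
L < 1 → series CONVERGES

Converges (ratio test: L = 0 < 1)


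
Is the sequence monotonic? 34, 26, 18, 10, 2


Differences: -8, -8, -8, -8
All differences < 0 → strictly DECREASING

Monotonically decreasing


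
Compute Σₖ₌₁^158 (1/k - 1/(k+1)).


Telescoping: adjacent terms cancel.
= 1/1 - 1/159
= 1 - 1/159 = 158/159

Sum = 158/159


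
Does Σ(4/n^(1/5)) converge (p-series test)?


p-series test: Σ c/n^p converges if p > 1, diverges if p ≤ 1 (constant c > 0 doesn't affect convergence).
p = 1/5
1/5 ≤ 1 → DIVERGES

Diverges (p = 1/5 ≤ 1)


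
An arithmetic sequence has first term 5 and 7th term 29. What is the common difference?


d = (aₙ - a₁)/(n-1)
= (29 - 5)/(7-1)
= 24/6 = 4

d = 4


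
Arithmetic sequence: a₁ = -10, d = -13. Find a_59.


aₙ = a₁ + (n-1)d
= -10 + (59-1)×-13
= -10 - 754
= -764

a_59 = -764


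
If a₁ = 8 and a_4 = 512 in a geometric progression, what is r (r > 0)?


r^(n-1) = aₙ/a₁
r^3 = 512/8 = 64
r = 64^(1/3)
= 4

r = 4


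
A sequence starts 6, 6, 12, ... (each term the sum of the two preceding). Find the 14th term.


Computing iteratively: 6, 6, 12, 18, 30, 48, 78, 126, 204, 330, 534, 864, ...
a_14 = 2262

a_14 = 2262


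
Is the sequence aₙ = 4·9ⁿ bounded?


aₙ = 4·9ⁿ → as n→∞, aₙ→∞ (since base 9 > 1)
No finite upper bound exists
The sequence is UNBOUNDED

Unbounded (aₙ → ∞ as n → ∞)


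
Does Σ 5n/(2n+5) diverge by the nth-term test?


lim(n→∞) 5n/(2n+5) = 5/2 = 5/2  (divide numerator and denominator by n)
lim aₙ = 5/2 ≠ 0 → series DIVERGES

Diverges (lim aₙ = 5/2 ≠ 0)


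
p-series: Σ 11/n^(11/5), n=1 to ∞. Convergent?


p-series test: Σ c/n^p converges if p > 1, diverges if p ≤ 1 (constant c > 0 doesn't affect convergence).
p = 11/5
11/5 > 1 → CONVERGES

Converges (p = 11/5 > 1)


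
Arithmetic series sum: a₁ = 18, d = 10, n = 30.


aₙ = 18 + (30-1)×10 = 308
Sₙ = n(a₁+aₙ)/2 = 30×(18+308)/2
= 30×326/2 = 4890

S_30 = 4890


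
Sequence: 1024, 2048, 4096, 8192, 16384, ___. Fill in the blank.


Pattern: powers of 2: 2ⁿ
Terms: 1024, 2048, 4096, 8192, 16384
Next term = 32768

Next term = 32768


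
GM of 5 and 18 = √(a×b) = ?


GM = √(5×18) = √90 = 9.4868

GM = 9.4868


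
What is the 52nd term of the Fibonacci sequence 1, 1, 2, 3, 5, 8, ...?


Fibonacci sequence: 1, 1, 2, 3, 5, 8, 13, 21, 34, 55, 89, ...
F(52) = 32951280099

F(52) = 32951280099


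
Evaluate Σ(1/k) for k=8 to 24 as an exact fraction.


Σₖ₌8^24 1/k = 1/8 + 1/9 + 1/10 + ... + 1/24
= 2111531243/1784742960
≈ 1.1831

Sum = 2111531243/1784742960 ≈ 1.1831


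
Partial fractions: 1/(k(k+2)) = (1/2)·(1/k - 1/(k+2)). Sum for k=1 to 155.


1/(k(k+2)) = (1/2)·(1/k - 1/(k+2)) (partial fractions)
Telescoping: Σ = (1/2)·(1 + 1/2 - 1/156 - 1/157) = 36425/48984

Sum = 36425/48984


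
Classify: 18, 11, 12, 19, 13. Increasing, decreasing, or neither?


Differences: -7, 1, 7, -6
Difference at position 2 is +1 (> 0) but position 1 is -7 (< 0) — sequence both rises and falls
→ NOT monotonic

Not monotonic


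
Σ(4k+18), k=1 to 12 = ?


Σ(4k+18) = 4·Σk + 18·n
= 4·78 + 18·12
= 312 + 216 = 528

Σ = 528


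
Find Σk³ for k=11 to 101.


Σₖ₌11^101 k³ = [101·102/2]² − [10·11/2]²
= 26532801 − 3025 = 26529776

Σk³ = 26529776


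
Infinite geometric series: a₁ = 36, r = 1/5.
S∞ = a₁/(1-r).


S∞ = a₁/(1-r) = 36/(1 - 1/5)
= 36/(4/5)
= 45

S∞ = 45


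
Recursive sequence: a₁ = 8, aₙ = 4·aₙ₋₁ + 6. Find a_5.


Computing step by step:
a_1 = 8
a_2 = 38
a_3 = 158
a_4 = 638
a_5 = 2558


a_5 = 2558


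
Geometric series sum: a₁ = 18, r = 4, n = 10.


Sₙ = 18×(4^10 - 1)/(4 - 1)
= 18×(1048576 - 1)/3
= 18×1048575/3
= 6291450

S_10 = 6291450


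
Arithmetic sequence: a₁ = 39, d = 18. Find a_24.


aₙ = a₁ + (n-1)d
= 39 + (24-1)×18
= 39 + 414
= 453

a_24 = 453


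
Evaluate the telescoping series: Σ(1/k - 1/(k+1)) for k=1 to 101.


Telescoping: adjacent terms cancel.
= 1/1 - 1/102
= 1 - 1/102 = 101/102

Sum = 101/102


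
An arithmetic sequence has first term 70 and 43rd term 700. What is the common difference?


d = (aₙ - a₁)/(n-1)
= (700 - 70)/(43-1)
= 630/42 = 15

d = 15


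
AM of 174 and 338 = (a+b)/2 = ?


AM = (174 + 338)/2 = 512/2 = 256

AM = 256


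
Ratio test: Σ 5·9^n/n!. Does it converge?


aₙ = 5·9^n/n!
a_{n+1}/aₙ = 9^(n+1)/(n+1)! × n!/9^n  (constant 5 cancels)
= 9/(n+1)
L = lim(n→∞) 9/(n+1) = 0
L < 1 → series CONVERGES

Converges (ratio test: L = 0 < 1)


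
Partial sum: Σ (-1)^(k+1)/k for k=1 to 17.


S = 1 - 1/2 + 1/3 - 1/4 + 1/5 - 1/6 + 1/7 - 1/8 ± ...
= 0.7217
(Full series converges to +ln(2) ≈ +0.6931)

S_17 = 0.7217


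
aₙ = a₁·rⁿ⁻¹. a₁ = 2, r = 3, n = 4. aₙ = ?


aₙ = a₁·r^(n-1)
= 2×3^3
= 2×27
= 54

a_4 = 54


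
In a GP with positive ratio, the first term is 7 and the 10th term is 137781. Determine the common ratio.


r^(n-1) = aₙ/a₁
r^9 = 137781/7 = 19683
r = 19683^(1/9)
= 3

r = 3


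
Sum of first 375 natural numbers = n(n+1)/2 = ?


n(n+1)/2 = 375×376/2 = 141000/2 = 70500

Σk = 70500


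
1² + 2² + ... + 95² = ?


n = 95
n(n+1)(2n+1)/6 = 95×96×191/6
= 1741920/6 = 290320

Σk² = 290320


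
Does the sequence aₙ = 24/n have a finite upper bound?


a₁ = 24, a₂ = 24/2, a₃ = 24/3, ...
0 < aₙ ≤ 24 for all n ≥ 1
Lower bound: 0, Upper bound: 24
The sequence IS bounded

Bounded (0 < aₙ ≤ 24)


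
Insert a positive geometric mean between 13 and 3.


GM = √(13×3) = √39 = 6.245

GM = 6.245


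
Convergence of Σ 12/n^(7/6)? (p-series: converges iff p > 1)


p-series test: Σ c/n^p converges if p > 1, diverges if p ≤ 1 (constant c > 0 doesn't affect convergence).
p = 7/6
7/6 > 1 → CONVERGES

Converges (p = 7/6 > 1)


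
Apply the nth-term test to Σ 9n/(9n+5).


lim(n→∞) 9n/(9n+5) = 9/9 = 1  (divide numerator and denominator by n)
lim aₙ = 1 ≠ 0 → series DIVERGES

Diverges (lim aₙ = 1 ≠ 0)


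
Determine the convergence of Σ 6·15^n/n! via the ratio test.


aₙ = 6·15^n/n!
a_{n+1}/aₙ = 15^(n+1)/(n+1)! × n!/15^n  (constant 6 cancels)
= 15/(n+1)
L = lim(n→∞) 15/(n+1) = 0
L < 1 → series CONVERGES

Converges (ratio test: L = 0 < 1)


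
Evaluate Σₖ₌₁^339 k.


n(n+1)/2 = 339×340/2 = 115260/2 = 57630

Σk = 57630


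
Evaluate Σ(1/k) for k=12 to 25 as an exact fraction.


Σₖ₌12^25 1/k = 1/12 + 1/13 + 1/14 + ... + 1/25
= 21311994931/26771144400
≈ 0.7961

Sum = 21311994931/26771144400 ≈ 0.7961


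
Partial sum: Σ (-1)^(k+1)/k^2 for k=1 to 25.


S = 1 - 1/4 + 1/9 - 1/16 + 1/25 - 1/36 + 1/49 - 1/64 ± ...
= 0.8232
(Full series converges to +π²/12 ≈ +0.8225)

S_25 = 0.8232


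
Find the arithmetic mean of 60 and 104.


AM = (60 + 104)/2 = 164/2 = 82

AM = 82


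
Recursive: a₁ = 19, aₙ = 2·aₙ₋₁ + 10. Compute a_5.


Computing step by step:
a_1 = 19
a_2 = 48
a_3 = 106
a_4 = 222
a_5 = 454


a_5 = 454


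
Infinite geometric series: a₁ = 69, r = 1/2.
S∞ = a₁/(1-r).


S∞ = a₁/(1-r) = 69/(1 - 1/2)
= 69/(1/2)
= 138

S∞ = 138


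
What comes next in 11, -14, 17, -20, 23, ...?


Pattern: alternating sign, magnitude arithmetic (d=3)
Terms: 11, -14, 17, -20, 23
Next term = -26

Next term = -26


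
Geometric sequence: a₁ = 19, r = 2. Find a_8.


aₙ = a₁·r^(n-1)
= 19×2^7
= 19×128
= 2432

a_8 = 2432


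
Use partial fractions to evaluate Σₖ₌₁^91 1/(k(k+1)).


1/(k(k+1)) = 1/k - 1/(k+1) (partial fractions)
Telescoping: Σ = 1 - 1/92 = 91/92

Sum = 91/92


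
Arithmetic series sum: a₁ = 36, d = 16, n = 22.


aₙ = 36 + (22-1)×16 = 372
Sₙ = n(a₁+aₙ)/2 = 22×(36+372)/2
= 22×408/2 = 4488

S_22 = 4488


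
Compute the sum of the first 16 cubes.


n(n+1)/2 = 16×17/2 = 136
Σk³ = 136² = 18496

Σk³ = 18496


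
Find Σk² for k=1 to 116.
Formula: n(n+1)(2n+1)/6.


n = 116
n(n+1)(2n+1)/6 = 116×117×233/6
= 3162276/6 = 527046

Σk² = 527046


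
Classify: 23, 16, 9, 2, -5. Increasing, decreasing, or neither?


Differences: -7, -7, -7, -7
All differences < 0 → strictly DECREASING

Monotonically decreasing


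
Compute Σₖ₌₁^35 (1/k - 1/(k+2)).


Telescoping with gap 2: two head and two tail terms survive.
= (1 + 1/2) - (1/36 + 1/37)
= 3/2 - 1/36 - 1/37 = 1925/1332

Sum = 1925/1332


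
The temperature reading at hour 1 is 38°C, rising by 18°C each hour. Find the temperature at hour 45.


aₙ = a₁ + (n-1)d
= 38 + (45-1)×18
= 38 + 792
= 830

a_45 = 830


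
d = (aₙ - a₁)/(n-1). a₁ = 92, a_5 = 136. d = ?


d = (aₙ - a₁)/(n-1)
= (136 - 92)/(5-1)
= 44/4 = 11

d = 11


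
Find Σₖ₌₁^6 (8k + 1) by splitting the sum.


Σ(8k+1) = 8·Σk + 1·n
= 8·21 + 1·6
= 168 + 6 = 174

Σ = 174


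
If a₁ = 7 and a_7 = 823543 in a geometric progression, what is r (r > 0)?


r^(n-1) = aₙ/a₁
r^6 = 823543/7 = 117649
r = 117649^(1/6)
= ±7; taking r > 0 gives r = 7

r = 7


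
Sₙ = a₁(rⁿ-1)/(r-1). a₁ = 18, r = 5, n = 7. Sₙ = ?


Sₙ = 18×(5^7 - 1)/(5 - 1)
= 18×(78125 - 1)/4
= 18×78124/4
= 351558

S_7 = 351558


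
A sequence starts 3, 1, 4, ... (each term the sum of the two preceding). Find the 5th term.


Computing iteratively: 3, 1, 4, 5, 9
a_5 = 9

a_5 = 9


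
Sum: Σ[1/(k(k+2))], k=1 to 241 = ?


1/(k(k+2)) = (1/2)·(1/k - 1/(k+2)) (partial fractions)
Telescoping: Σ = (1/2)·(1 + 1/2 - 1/242 - 1/243) = 21931/29403

Sum = 21931/29403


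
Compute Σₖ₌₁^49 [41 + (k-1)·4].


aₙ = 41 + (49-1)×4 = 233
Sₙ = n(a₁+aₙ)/2 = 49×(41+233)/2
= 49×274/2 = 6713

S_49 = 6713


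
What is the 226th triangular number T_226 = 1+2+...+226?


n(n+1)/2 = 226×227/2 = 51302/2 = 25651

Σk = 25651


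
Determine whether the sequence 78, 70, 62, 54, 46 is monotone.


Differences: -8, -8, -8, -8
All differences < 0 → strictly DECREASING

Monotonically decreasing


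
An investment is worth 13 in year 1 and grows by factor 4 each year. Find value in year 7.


aₙ = a₁·r^(n-1)
= 13×4^6
= 13×4096
= 53248

a_7 = 53248


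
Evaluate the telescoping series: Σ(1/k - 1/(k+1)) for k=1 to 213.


Telescoping: adjacent terms cancel.
= 1/1 - 1/214
= 1 - 1/214 = 213/214

Sum = 213/214


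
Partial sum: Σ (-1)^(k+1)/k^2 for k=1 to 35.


S = 1 - 1/4 + 1/9 - 1/16 + 1/25 - 1/36 + 1/49 - 1/64 ± ...
= 0.8229
(Full series converges to +π²/12 ≈ +0.8225)

S_35 = 0.8229


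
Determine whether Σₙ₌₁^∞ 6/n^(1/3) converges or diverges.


p-series test: Σ c/n^p converges if p > 1, diverges if p ≤ 1 (constant c > 0 doesn't affect convergence).
p = 1/3
1/3 ≤ 1 → DIVERGES

Diverges (p = 1/3 ≤ 1)


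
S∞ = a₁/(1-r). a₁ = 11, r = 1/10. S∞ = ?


S∞ = a₁/(1-r) = 11/(1 - 1/10)
= 11/(9/10)
= 110/9

S∞ = 110/9


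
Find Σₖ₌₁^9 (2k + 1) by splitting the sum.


Σ(2k+1) = 2·Σk + 1·n
= 2·45 + 1·9
= 90 + 9 = 99

Σ = 99


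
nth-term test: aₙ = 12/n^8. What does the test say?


lim(n→∞) 12/n^8 = 0
lim aₙ = 0 → nth-term test is INCONCLUSIVE
(Need other tests; this is actually a convergent p-series with p=8 > 1)

Inconclusive (lim aₙ = 0; need another test)


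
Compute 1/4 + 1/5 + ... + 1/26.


Σₖ₌4^26 1/k = 1/4 + 1/5 + 1/6 + ... + 1/26
= 18035598467/8923714800
≈ 2.0211

Sum = 18035598467/8923714800 ≈ 2.0211


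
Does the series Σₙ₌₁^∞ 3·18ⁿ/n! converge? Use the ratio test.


aₙ = 3·18^n/n!
a_{n+1}/aₙ = 18^(n+1)/(n+1)! × n!/18^n  (constant 3 cancels)
= 18/(n+1)
L = lim(n→∞) 18/(n+1) = 0
L < 1 → series CONVERGES

Converges (ratio test: L = 0 < 1)


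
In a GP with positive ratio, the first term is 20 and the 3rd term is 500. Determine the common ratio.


r^(n-1) = aₙ/a₁
r^2 = 500/20 = 25
r = 25^(1/2)
= ±5; taking r > 0 gives r = 5

r = 5


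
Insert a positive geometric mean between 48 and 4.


GM = √(48×4) = √192 = 13.8564

GM = 13.8564


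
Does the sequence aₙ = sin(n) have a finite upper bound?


For all n, -1 ≤ sin(n) ≤ 1, so -1 ≤ sin(n) ≤ 1
Lower bound: -1, Upper bound: 1
The sequence IS bounded

Bounded (-1 ≤ aₙ ≤ 1)


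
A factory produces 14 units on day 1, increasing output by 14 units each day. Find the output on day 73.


aₙ = a₁ + (n-1)d
= 14 + (73-1)×14
= 14 + 1008
= 1022

a_73 = 1022


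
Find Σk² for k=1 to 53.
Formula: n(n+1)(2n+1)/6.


n = 53
n(n+1)(2n+1)/6 = 53×54×107/6
= 306234/6 = 51039

Σk² = 51039


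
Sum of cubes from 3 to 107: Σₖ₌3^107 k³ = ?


Σₖ₌3^107 k³ = [107·108/2]² − [2·3/2]²
= 33385284 − 9 = 33385275

Σk³ = 33385275


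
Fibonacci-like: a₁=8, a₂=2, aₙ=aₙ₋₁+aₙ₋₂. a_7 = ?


Computing iteratively: 8, 2, 10, 12, 22, 34, 56
a_7 = 56

a_7 = 56


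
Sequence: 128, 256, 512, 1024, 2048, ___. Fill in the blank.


Pattern: powers of 2: 2ⁿ
Terms: 128, 256, 512, 1024, 2048
Next term = 4096

Next term = 4096


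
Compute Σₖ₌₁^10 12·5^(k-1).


Sₙ = 12×(5^10 - 1)/(5 - 1)
= 12×(9765625 - 1)/4
= 12×9765624/4
= 29296872

S_10 = 29296872


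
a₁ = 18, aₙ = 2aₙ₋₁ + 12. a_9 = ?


Computing step by step:
a_1 = 18
a_2 = 48
a_3 = 108
a_4 = 228
a_5 = 468
a_6 = 948
a_7 = 1908
a_8 = 3828
a_9 = 7668


a_9 = 7668


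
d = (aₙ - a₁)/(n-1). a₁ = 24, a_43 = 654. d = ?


d = (aₙ - a₁)/(n-1)
= (654 - 24)/(43-1)
= 630/42 = 15

d = 15


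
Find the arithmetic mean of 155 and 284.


AM = (155 + 284)/2 = 439/2 = 219.5

AM = 219.5


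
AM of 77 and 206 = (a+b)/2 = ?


AM = (77 + 206)/2 = 283/2 = 141.5

AM = 141.5


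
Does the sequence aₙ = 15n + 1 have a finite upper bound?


aₙ = 15n + 1 → as n→∞, aₙ→∞
No finite upper bound exists
The sequence is UNBOUNDED

Unbounded (aₙ → ∞ as n → ∞)


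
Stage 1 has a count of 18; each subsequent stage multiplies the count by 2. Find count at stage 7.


aₙ = a₁·r^(n-1)
= 18×2^6
= 18×64
= 1152

a_7 = 1152


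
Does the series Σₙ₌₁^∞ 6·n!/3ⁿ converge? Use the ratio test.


aₙ = 6·n!/3^n
a_{n+1}/aₙ = (n+1)!/3^(n+1) × 3^n/n!  (constant 6 cancels)
= (n+1)/3
L = lim(n→∞) (n+1)/3 = ∞
L > 1 → series DIVERGES

Diverges (ratio test: L = ∞ > 1)


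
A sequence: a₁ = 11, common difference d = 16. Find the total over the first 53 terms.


aₙ = 11 + (53-1)×16 = 843
Sₙ = n(a₁+aₙ)/2 = 53×(11+843)/2
= 53×854/2 = 22631

S_53 = 22631


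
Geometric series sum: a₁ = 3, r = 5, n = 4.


Sₙ = 3×(5^4 - 1)/(5 - 1)
= 3×(625 - 1)/4
= 3×624/4
= 468

S_4 = 468


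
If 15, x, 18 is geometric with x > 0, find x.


GM = √(15×18) = √270 = 16.4317

GM = 16.4317


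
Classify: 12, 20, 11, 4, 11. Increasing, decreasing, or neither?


Differences: 8, -9, -7, 7
Difference at position 1 is +8 (> 0) but position 2 is -9 (< 0) — sequence both rises and falls
→ NOT monotonic

Not monotonic


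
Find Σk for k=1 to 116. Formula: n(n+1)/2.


n(n+1)/2 = 116×117/2 = 13572/2 = 6786

Σk = 6786


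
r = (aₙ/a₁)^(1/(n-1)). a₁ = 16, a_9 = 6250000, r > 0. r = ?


r^(n-1) = aₙ/a₁
r^8 = 6250000/16 = 390625
r = 390625^(1/8)
= ±5; taking r > 0 gives r = 5

r = 5


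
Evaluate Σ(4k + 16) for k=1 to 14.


Σ(4k+16) = 4·Σk + 16·n
= 4·105 + 16·14
= 420 + 224 = 644

Σ = 644


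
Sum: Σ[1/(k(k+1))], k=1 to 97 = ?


1/(k(k+1)) = 1/k - 1/(k+1) (partial fractions)
Telescoping: Σ = 1 - 1/98 = 97/98

Sum = 97/98


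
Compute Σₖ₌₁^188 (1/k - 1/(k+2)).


Telescoping with gap 2: two head and two tail terms survive.
= (1 + 1/2) - (1/189 + 1/190)
= 3/2 - 1/189 - 1/190 = 26743/17955

Sum = 26743/17955


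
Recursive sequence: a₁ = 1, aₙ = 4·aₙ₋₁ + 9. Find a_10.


Computing step by step:
a_1 = 1
a_2 = 13
a_3 = 61
a_4 = 253
a_5 = 1021
a_6 = 4093
a_7 = 16381
a_8 = 65533
a_9 = 262141
a_10 = 1048573


a_10 = 1048573


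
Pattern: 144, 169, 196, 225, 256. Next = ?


Pattern: perfect squares: n²
Terms: 144, 169, 196, 225, 256
Next term = 289

Next term = 289


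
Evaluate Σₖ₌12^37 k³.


Σₖ₌12^37 k³ = [37·38/2]² − [11·12/2]²
= 494209 − 4356 = 489853

Σk³ = 489853


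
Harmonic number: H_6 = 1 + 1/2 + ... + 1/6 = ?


H_6 = 1/1 + 1/2 + 1/3 + 1/4 + 1/5 + 1/6
= 49/20
≈ 2.45

H_6 = 49/20 ≈ 2.45


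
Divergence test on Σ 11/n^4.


lim(n→∞) 11/n^4 = 0
lim aₙ = 0 → nth-term test is INCONCLUSIVE
(Need other tests; this is actually a convergent p-series with p=4 > 1)

Inconclusive (lim aₙ = 0; need another test)


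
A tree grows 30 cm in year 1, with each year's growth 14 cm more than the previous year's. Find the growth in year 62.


aₙ = a₁ + (n-1)d
= 30 + (62-1)×14
= 30 + 854
= 884

a_62 = 884


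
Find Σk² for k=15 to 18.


Σₖ₌15^18 k² = Σₖ₌₁^18 k² − Σₖ₌₁^14 k²
= 18·19·37/6 − 14·15·29/6
= 2109 − 1015 = 1094

Σk² = 1094


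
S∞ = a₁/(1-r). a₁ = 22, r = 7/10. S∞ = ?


S∞ = a₁/(1-r) = 22/(1 - 7/10)
= 22/(3/10)
= 220/3

S∞ = 220/3


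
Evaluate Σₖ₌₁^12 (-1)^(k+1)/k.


S = 1 - 1/2 + 1/3 - 1/4 + 1/5 - 1/6 + 1/7 - 1/8 ± ...
= 0.6532
(Full series converges to +ln(2) ≈ +0.6931)

S_12 = 0.6532


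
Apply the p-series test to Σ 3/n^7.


p-series test: Σ c/n^p converges if p > 1, diverges if p ≤ 1 (constant c > 0 doesn't affect convergence).
p = 7
7 > 1 → CONVERGES

Converges (p = 7 > 1)


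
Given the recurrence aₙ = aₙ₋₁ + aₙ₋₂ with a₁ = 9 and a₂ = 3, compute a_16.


Computing iteratively: 9, 3, 12, 15, 27, 42, 69, 111, 180, 291, 471, 762, ...
a_16 = 5223

a_16 = 5223


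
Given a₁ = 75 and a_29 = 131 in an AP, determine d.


d = (aₙ - a₁)/(n-1)
= (131 - 75)/(29-1)
= 56/28 = 2

d = 2


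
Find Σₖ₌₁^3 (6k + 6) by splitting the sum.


Σ(6k+6) = 6·Σk + 6·n
= 6·6 + 6·3
= 36 + 18 = 54

Σ = 54


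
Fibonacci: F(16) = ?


Fibonacci sequence: 1, 1, 2, 3, 5, 8, 13, 21, 34, 55, 89, ...
F(16) = 987

F(16) = 987


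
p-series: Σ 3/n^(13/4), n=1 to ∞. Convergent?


p-series test: Σ c/n^p converges if p > 1, diverges if p ≤ 1 (constant c > 0 doesn't affect convergence).
p = 13/4
13/4 > 1 → CONVERGES

Converges (p = 13/4 > 1)


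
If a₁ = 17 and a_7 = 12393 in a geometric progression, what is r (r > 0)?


r^(n-1) = aₙ/a₁
r^6 = 12393/17 = 729
r = 729^(1/6)
= ±3; taking r > 0 gives r = 3

r = 3


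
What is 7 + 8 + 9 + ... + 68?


Σₖ₌7^68 k = Σₖ₌₁^68 k − Σₖ₌₁^6 k
= 68·69/2 − 6·7/2
= 2346 − 21 = 2325

Σk = 2325


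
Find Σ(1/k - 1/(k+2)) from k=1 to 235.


Telescoping with gap 2: two head and two tail terms survive.
= (1 + 1/2) - (1/236 + 1/237)
= 3/2 - 1/236 - 1/237 = 83425/55932

Sum = 83425/55932


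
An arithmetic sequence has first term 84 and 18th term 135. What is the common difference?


d = (aₙ - a₁)/(n-1)
= (135 - 84)/(18-1)
= 51/17 = 3

d = 3


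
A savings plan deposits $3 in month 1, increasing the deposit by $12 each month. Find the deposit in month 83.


aₙ = a₁ + (n-1)d
= 3 + (83-1)×12
= 3 + 984
= 987

a_83 = 987


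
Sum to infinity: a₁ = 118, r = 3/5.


S∞ = a₁/(1-r) = 118/(1 - 3/5)
= 118/(2/5)
= 295

S∞ = 295


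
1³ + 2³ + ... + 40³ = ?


n(n+1)/2 = 40×41/2 = 820
Σk³ = 820² = 672400

Σk³ = 672400


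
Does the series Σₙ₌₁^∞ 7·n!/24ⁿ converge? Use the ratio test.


aₙ = 7·n!/24^n
a_{n+1}/aₙ = (n+1)!/24^(n+1) × 24^n/n!  (constant 7 cancels)
= (n+1)/24
L = lim(n→∞) (n+1)/24 = ∞
L > 1 → series DIVERGES

Diverges (ratio test: L = ∞ > 1)
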